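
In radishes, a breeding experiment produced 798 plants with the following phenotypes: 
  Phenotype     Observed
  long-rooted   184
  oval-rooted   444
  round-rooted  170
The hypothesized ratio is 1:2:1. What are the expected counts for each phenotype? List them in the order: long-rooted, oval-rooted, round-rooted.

Total ratio parts = 4. Expected numbers out of 798:
  long-rooted: 798 × 1/4 = 199.5
  oval-rooted: 798 × 2/4 = 399
  round-rooted: 798 × 1/4 = 199.5

199.5, 399, 199.5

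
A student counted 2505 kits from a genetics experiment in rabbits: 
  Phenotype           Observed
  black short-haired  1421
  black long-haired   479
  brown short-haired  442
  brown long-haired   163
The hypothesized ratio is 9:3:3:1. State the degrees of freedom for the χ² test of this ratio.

3

A goodness-of-fit test with 4 phenotype classes has df = 4 − 1 = 3.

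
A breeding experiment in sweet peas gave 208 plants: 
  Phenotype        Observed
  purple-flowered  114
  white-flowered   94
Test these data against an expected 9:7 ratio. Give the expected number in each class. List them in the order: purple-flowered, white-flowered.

117, 91

Expected counts for N = 208 under a 9:7 ratio (total parts = 16):
  purple-flowered: 208 × 9/16 = 117
  white-flowered: 208 × 7/16 = 91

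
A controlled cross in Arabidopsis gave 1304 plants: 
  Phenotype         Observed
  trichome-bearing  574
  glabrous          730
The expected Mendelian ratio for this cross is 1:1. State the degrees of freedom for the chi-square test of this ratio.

1

A goodness-of-fit test with 2 phenotype classes has df = 2 − 1 = 1.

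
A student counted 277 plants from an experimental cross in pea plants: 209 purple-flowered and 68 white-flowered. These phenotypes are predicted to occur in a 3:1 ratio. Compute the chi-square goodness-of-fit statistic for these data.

0.030

Expected counts for N = 277 under a 3:1 ratio (total parts = 4):
  purple-flowered: 277 × 3/4 = 207.75
  white-flowered: 277 × 1/4 = 69.25
χ² = Σ (O − E)² / E
  purple-flowered: (209 − 207.75)² / 207.75 = 0.0075
  white-flowered: (68 − 69.25)² / 69.25 = 0.0226
χ² = 0.0075 + 0.0226 = 0.0301 ≈ 0.030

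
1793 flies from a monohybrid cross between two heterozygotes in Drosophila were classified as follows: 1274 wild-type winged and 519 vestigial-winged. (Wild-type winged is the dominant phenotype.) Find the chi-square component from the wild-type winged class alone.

For a monohybrid cross between heterozygotes with complete dominance, the expected phenotypic ratio is 3:1.
Expected counts for N = 1793 under a 3:1 ratio (total parts = 4):
  wild-type winged: 1793 × 3/4 = 1344.75
  vestigial-winged: 1793 × 1/4 = 448.25
Contribution of wild-type winged: (1274 − 1344.75)² / 1344.75 = 3.7223

3.722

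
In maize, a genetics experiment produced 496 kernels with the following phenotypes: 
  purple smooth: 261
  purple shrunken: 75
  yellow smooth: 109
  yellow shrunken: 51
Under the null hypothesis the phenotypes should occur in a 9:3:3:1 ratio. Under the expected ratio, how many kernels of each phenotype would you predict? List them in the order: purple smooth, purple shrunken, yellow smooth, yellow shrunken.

The 9:3:3:1 ratio has 16 parts, so with N = 496 the expected counts are:
  purple smooth: 496 × 9/16 = 279
  purple shrunken: 496 × 3/16 = 93
  yellow smooth: 496 × 3/16 = 93
  yellow shrunken: 496 × 1/16 = 31

279, 93, 93, 31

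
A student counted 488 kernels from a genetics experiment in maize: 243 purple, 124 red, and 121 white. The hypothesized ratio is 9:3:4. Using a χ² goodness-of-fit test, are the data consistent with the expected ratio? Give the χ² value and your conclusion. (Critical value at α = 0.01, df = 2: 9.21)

15.167; not consistent

Total ratio parts = 16. Expected numbers out of 488:
  purple: 488 × 9/16 = 274.5
  red: 488 × 3/16 = 91.5
  white: 488 × 4/16 = 122
χ² = Σ (O − E)² / E
  purple: (243 − 274.5)² / 274.5 = 3.6148
  red: (124 − 91.5)² / 91.5 = 11.5437
  white: (121 − 122)² / 122 = 0.0082
χ² = 3.6148 + 11.5437 + 0.0082 = 15.1667 ≈ 15.167
Degrees of freedom = 3 − 1 = 2; critical value at α = 0.01 is 9.21.
Since 15.167 > 9.21, we reject the null hypothesis — the data do not fit the 9:3:4 ratio.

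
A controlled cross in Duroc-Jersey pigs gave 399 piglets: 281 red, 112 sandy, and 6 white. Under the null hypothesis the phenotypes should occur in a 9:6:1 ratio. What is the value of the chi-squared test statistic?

Expected counts for N = 399 under a 9:6:1 ratio (total parts = 16):
  red: 399 × 9/16 = 224.4375
  sandy: 399 × 6/16 = 149.625
  white: 399 × 1/16 = 24.9375
χ² = Σ (O − E)² / E
  red: (281 − 224.4375)² / 224.4375 = 14.2548
  sandy: (112 − 149.625)² / 149.625 = 9.4613
  white: (6 − 24.9375)² / 24.9375 = 14.3811
χ² = 14.2548 + 9.4613 + 14.3811 = 38.0972 ≈ 38.097

38.097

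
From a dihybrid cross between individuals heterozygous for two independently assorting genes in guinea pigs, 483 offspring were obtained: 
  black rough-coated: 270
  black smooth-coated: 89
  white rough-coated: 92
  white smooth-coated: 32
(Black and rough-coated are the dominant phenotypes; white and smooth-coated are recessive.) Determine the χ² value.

A dihybrid F₂ with independent assortment and complete dominance at both loci gives a 9:3:3:1 phenotypic ratio.
Total ratio parts = 16. Expected numbers out of 483:
  black rough-coated: 483 × 9/16 = 271.6875
  black smooth-coated: 483 × 3/16 = 90.5625
  white rough-coated: 483 × 3/16 = 90.5625
  white smooth-coated: 483 × 1/16 = 30.1875
χ² = Σ (O − E)² / E
  black rough-coated: (270 − 271.6875)² / 271.6875 = 0.0105
  black smooth-coated: (89 − 90.5625)² / 90.5625 = 0.0270
  white rough-coated: (92 − 90.5625)² / 90.5625 = 0.0228
  white smooth-coated: (32 − 30.1875)² / 30.1875 = 0.1088
χ² = 0.0105 + 0.0270 + 0.0228 + 0.1088 = 0.1691 ≈ 0.169

0.169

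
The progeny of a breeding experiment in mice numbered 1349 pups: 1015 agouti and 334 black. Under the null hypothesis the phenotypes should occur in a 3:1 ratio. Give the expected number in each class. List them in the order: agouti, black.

1011.75, 337.25

Total ratio parts = 4. Expected numbers out of 1349:
  agouti: 1349 × 3/4 = 1011.75
  black: 1349 × 1/4 = 337.25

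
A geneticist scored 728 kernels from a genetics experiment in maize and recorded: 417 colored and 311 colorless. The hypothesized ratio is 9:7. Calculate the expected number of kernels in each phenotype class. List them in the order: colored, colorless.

Under the 9:7 hypothesis (Σ ratio = 16, N = 728):
  colored: 728 × 9/16 = 409.5
  colorless: 728 × 7/16 = 318.5

409.5, 318.5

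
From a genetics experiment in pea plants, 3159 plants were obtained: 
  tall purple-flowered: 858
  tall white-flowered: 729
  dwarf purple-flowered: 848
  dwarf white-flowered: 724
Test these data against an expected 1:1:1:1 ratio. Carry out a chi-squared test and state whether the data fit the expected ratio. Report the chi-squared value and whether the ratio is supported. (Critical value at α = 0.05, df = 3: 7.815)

20.342; not consistent

Total ratio parts = 4. Expected numbers out of 3159:
  tall purple-flowered: 3159 × 1/4 = 789.75
  tall white-flowered: 3159 × 1/4 = 789.75
  dwarf purple-flowered: 3159 × 1/4 = 789.75
  dwarf white-flowered: 3159 × 1/4 = 789.75
χ² = Σ (O − E)² / E
  tall purple-flowered: (858 − 789.75)² / 789.75 = 5.8981
  tall white-flowered: (729 − 789.75)² / 789.75 = 4.6731
  dwarf purple-flowered: (848 − 789.75)² / 789.75 = 4.2964
  dwarf white-flowered: (724 − 789.75)² / 789.75 = 5.4740
χ² = 5.8981 + 4.6731 + 4.2964 + 5.4740 = 20.3416 ≈ 20.342
Degrees of freedom = 4 − 1 = 3; critical value at α = 0.05 is 7.815.
Since 20.342 > 7.815, we reject the null hypothesis — the data do not fit the 1:1:1:1 ratio.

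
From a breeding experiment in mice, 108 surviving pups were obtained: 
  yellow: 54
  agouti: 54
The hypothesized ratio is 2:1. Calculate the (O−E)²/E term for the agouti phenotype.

9.000

Expected counts for N = 108 under a 2:1 ratio (total parts = 3):
  yellow: 108 × 2/3 = 72
  agouti: 108 × 1/3 = 36
Contribution of agouti: (54 − 36)² / 36 = 9.0000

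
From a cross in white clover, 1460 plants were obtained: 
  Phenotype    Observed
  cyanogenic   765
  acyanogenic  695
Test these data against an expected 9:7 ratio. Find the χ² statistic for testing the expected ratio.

The 9:7 ratio has 16 parts, so with N = 1460 the expected counts are:
  cyanogenic: 1460 × 9/16 = 821.25
  acyanogenic: 1460 × 7/16 = 638.75
χ² = Σ (O − E)² / E
  cyanogenic: (765 − 821.25)² / 821.25 = 3.8527
  acyanogenic: (695 − 638.75)² / 638.75 = 4.9535
χ² = 3.8527 + 4.9535 = 8.8062 ≈ 8.806

8.806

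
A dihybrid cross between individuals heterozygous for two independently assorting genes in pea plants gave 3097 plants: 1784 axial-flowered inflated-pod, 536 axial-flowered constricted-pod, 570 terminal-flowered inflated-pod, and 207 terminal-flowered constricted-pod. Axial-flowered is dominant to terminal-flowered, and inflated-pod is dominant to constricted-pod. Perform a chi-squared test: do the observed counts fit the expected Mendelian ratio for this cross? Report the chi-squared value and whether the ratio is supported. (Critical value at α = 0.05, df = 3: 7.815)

A dihybrid F₂ with independent assortment and complete dominance at both loci gives a 9:3:3:1 phenotypic ratio.
Expected counts for N = 3097 under a 9:3:3:1 ratio (total parts = 16):
  axial-flowered inflated-pod: 3097 × 9/16 = 1742.0625
  axial-flowered constricted-pod: 3097 × 3/16 = 580.6875
  terminal-flowered inflated-pod: 3097 × 3/16 = 580.6875
  terminal-flowered constricted-pod: 3097 × 1/16 = 193.5625
χ² = Σ (O − E)² / E
  axial-flowered inflated-pod: (1784 − 1742.0625)² / 1742.0625 = 1.0096
  axial-flowered constricted-pod: (536 − 580.6875)² / 580.6875 = 3.4390
  terminal-flowered inflated-pod: (570 − 580.6875)² / 580.6875 = 0.1967
  terminal-flowered constricted-pod: (207 − 193.5625)² / 193.5625 = 0.9329
χ² = 1.0096 + 3.4390 + 0.1967 + 0.9329 = 5.5782 ≈ 5.578
Degrees of freedom = 4 − 1 = 3; critical value at α = 0.05 is 7.815.
Since 5.578 < 7.815, we fail to reject the null hypothesis — the data are consistent with the 9:3:3:1 ratio.

5.578; consistent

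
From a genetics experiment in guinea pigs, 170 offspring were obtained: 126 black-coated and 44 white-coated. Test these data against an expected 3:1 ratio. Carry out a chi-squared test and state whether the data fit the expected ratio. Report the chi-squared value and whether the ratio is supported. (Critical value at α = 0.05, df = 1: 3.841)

Expected counts for N = 170 under a 3:1 ratio (total parts = 4):
  black-coated: 170 × 3/4 = 127.5
  white-coated: 170 × 1/4 = 42.5
χ² = Σ (O − E)² / E
  black-coated: (126 − 127.5)² / 127.5 = 0.0176
  white-coated: (44 − 42.5)² / 42.5 = 0.0529
χ² = 0.0176 + 0.0529 = 0.0705 ≈ 0.071
Degrees of freedom = 2 − 1 = 1; critical value at α = 0.05 is 3.841.
Since 0.071 < 3.841, we fail to reject the null hypothesis — the data are consistent with the 3:1 ratio.

0.071; consistent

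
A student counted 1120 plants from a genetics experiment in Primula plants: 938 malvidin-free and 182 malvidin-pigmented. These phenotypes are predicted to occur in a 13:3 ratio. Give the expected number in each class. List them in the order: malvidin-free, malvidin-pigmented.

910, 210

Under the 13:3 hypothesis (Σ ratio = 16, N = 1120):
  malvidin-free: 1120 × 13/16 = 910
  malvidin-pigmented: 1120 × 3/16 = 210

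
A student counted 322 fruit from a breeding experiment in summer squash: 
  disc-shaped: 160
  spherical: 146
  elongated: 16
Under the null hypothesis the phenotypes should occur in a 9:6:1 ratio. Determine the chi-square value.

8.589

The 9:6:1 ratio has 16 parts, so with N = 322 the expected counts are:
  disc-shaped: 322 × 9/16 = 181.125
  spherical: 322 × 6/16 = 120.75
  elongated: 322 × 1/16 = 20.125
χ² = Σ (O − E)² / E
  disc-shaped: (160 − 181.125)² / 181.125 = 2.4639
  spherical: (146 − 120.75)² / 120.75 = 5.2800
  elongated: (16 − 20.125)² / 20.125 = 0.8455
χ² = 2.4639 + 5.2800 + 0.8455 = 8.5894 ≈ 8.589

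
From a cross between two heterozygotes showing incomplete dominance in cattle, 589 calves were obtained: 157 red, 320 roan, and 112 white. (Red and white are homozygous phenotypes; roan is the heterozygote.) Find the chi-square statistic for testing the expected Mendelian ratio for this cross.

11.292

With incomplete dominance, a heterozygote × heterozygote cross gives a 1:2:1 phenotypic ratio.
Total ratio parts = 4. Expected numbers out of 589:
  red: 589 × 1/4 = 147.25
  roan: 589 × 2/4 = 294.5
  white: 589 × 1/4 = 147.25
χ² = Σ (O − E)² / E
  red: (157 − 147.25)² / 147.25 = 0.6456
  roan: (320 − 294.5)² / 294.5 = 2.2080
  white: (112 − 147.25)² / 147.25 = 8.4385
χ² = 0.6456 + 2.2080 + 8.4385 = 11.2921 ≈ 11.292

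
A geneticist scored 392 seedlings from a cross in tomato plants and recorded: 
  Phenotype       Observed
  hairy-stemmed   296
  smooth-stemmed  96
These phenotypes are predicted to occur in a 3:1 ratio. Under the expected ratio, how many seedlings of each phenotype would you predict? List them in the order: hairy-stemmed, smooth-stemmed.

The 3:1 ratio has 4 parts, so with N = 392 the expected counts are:
  hairy-stemmed: 392 × 3/4 = 294
  smooth-stemmed: 392 × 1/4 = 98

294, 98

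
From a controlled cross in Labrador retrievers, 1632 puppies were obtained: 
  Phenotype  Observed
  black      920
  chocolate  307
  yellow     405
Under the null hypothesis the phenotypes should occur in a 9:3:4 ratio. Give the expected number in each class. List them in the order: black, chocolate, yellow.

918, 306, 408

Expected counts for N = 1632 under a 9:3:4 ratio (total parts = 16):
  black: 1632 × 9/16 = 918
  chocolate: 1632 × 3/16 = 306
  yellow: 1632 × 4/16 = 408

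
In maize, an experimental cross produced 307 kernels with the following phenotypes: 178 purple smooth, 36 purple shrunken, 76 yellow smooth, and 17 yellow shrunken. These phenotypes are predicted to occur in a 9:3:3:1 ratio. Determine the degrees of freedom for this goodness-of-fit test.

A goodness-of-fit test with 4 phenotype classes has df = 4 − 1 = 3.

3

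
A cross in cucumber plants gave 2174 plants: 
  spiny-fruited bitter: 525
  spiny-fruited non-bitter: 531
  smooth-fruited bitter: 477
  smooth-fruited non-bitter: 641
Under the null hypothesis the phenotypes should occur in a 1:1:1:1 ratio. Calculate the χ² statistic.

26.545

The 1:1:1:1 ratio has 4 parts, so with N = 2174 the expected counts are:
  spiny-fruited bitter: 2174 × 1/4 = 543.5
  spiny-fruited non-bitter: 2174 × 1/4 = 543.5
  smooth-fruited bitter: 2174 × 1/4 = 543.5
  smooth-fruited non-bitter: 2174 × 1/4 = 543.5
χ² = Σ (O − E)² / E
  spiny-fruited bitter: (525 − 543.5)² / 543.5 = 0.6297
  spiny-fruited non-bitter: (531 − 543.5)² / 543.5 = 0.2875
  smooth-fruited bitter: (477 − 543.5)² / 543.5 = 8.1366
  smooth-fruited non-bitter: (641 − 543.5)² / 543.5 = 17.4908
χ² = 0.6297 + 0.2875 + 8.1366 + 17.4908 = 26.5446 ≈ 26.545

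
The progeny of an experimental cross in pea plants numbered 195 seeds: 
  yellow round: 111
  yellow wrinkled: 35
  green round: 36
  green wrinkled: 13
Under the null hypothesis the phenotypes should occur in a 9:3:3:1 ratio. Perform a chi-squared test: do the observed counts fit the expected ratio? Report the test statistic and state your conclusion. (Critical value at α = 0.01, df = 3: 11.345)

0.145; consistent

Under the 9:3:3:1 hypothesis (Σ ratio = 16, N = 195):
  yellow round: 195 × 9/16 = 109.6875
  yellow wrinkled: 195 × 3/16 = 36.5625
  green round: 195 × 3/16 = 36.5625
  green wrinkled: 195 × 1/16 = 12.1875
χ² = Σ (O − E)² / E
  yellow round: (111 − 109.6875)² / 109.6875 = 0.0157
  yellow wrinkled: (35 − 36.5625)² / 36.5625 = 0.0668
  green round: (36 − 36.5625)² / 36.5625 = 0.0087
  green wrinkled: (13 − 12.1875)² / 12.1875 = 0.0542
χ² = 0.0157 + 0.0668 + 0.0087 + 0.0542 = 0.1454 ≈ 0.145
Degrees of freedom = 4 − 1 = 3; critical value at α = 0.01 is 11.345.
Since 0.145 < 11.345, we fail to reject the null hypothesis — the data are consistent with the 9:3:3:1 ratio.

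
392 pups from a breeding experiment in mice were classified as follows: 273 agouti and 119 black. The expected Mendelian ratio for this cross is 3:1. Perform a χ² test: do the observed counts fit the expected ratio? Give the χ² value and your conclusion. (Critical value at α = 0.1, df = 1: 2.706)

Under the 3:1 hypothesis (Σ ratio = 4, N = 392):
  agouti: 392 × 3/4 = 294
  black: 392 × 1/4 = 98
χ² = Σ (O − E)² / E
  agouti: (273 − 294)² / 294 = 1.5000
  black: (119 − 98)² / 98 = 4.5000
χ² = 1.5000 + 4.5000 = 6.000
Degrees of freedom = 2 − 1 = 1; critical value at α = 0.1 is 2.706.
Since 6.000 > 2.706, we reject the null hypothesis — the data do not fit the 3:1 ratio.

6.000; not consistent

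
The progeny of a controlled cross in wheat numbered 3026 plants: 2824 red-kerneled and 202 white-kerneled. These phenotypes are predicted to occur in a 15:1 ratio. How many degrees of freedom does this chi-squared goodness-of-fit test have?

1

A goodness-of-fit test with 2 phenotype classes has df = 2 − 1 = 1.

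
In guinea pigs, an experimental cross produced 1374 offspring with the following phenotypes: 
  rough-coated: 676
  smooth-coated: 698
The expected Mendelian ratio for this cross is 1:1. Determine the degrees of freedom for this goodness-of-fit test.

1

A goodness-of-fit test with 2 phenotype classes has df = 2 − 1 = 1.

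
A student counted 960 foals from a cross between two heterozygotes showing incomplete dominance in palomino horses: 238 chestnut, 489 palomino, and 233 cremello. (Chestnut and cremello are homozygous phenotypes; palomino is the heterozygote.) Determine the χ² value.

0.390

With incomplete dominance, a heterozygote × heterozygote cross gives a 1:2:1 phenotypic ratio.
Total ratio parts = 4. Expected numbers out of 960:
  chestnut: 960 × 1/4 = 240
  palomino: 960 × 2/4 = 480
  cremello: 960 × 1/4 = 240
χ² = Σ (O − E)² / E
  chestnut: (238 − 240)² / 240 = 0.0167
  palomino: (489 − 480)² / 480 = 0.1688
  cremello: (233 − 240)² / 240 = 0.2042
χ² = 0.0167 + 0.1688 + 0.2042 = 0.3897 ≈ 0.390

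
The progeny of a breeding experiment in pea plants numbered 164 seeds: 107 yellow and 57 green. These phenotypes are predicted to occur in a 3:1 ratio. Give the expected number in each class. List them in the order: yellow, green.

Total ratio parts = 4. Expected numbers out of 164:
  yellow: 164 × 3/4 = 123
  green: 164 × 1/4 = 41

123, 41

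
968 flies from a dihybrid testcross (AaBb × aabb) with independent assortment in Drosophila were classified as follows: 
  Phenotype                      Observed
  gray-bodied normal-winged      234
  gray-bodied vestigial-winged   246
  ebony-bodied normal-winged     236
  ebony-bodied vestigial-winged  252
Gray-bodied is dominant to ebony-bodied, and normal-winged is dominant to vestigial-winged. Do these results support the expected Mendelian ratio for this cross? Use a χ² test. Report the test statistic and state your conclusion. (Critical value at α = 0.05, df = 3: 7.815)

A dihybrid testcross with independent assortment gives a 1:1:1:1 ratio.
The 1:1:1:1 ratio has 4 parts, so with N = 968 the expected counts are:
  gray-bodied normal-winged: 968 × 1/4 = 242
  gray-bodied vestigial-winged: 968 × 1/4 = 242
  ebony-bodied normal-winged: 968 × 1/4 = 242
  ebony-bodied vestigial-winged: 968 × 1/4 = 242
χ² = Σ (O − E)² / E
  gray-bodied normal-winged: (234 − 242)² / 242 = 0.2645
  gray-bodied vestigial-winged: (246 − 242)² / 242 = 0.0661
  ebony-bodied normal-winged: (236 − 242)² / 242 = 0.1488
  ebony-bodied vestigial-winged: (252 − 242)² / 242 = 0.4132
χ² = 0.2645 + 0.0661 + 0.1488 + 0.4132 = 0.8926 ≈ 0.893
Degrees of freedom = 4 − 1 = 3; critical value at α = 0.05 is 7.815.
Since 0.893 < 7.815, we fail to reject the null hypothesis — the data are consistent with the 1:1:1:1 ratio.

0.893; consistent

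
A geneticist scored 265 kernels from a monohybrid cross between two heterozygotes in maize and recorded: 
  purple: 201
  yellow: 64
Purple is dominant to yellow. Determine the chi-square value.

0.102

For a monohybrid cross between heterozygotes with complete dominance, the expected phenotypic ratio is 3:1.
Total ratio parts = 4. Expected numbers out of 265:
  purple: 265 × 3/4 = 198.75
  yellow: 265 × 1/4 = 66.25
χ² = Σ (O − E)² / E
  purple: (201 − 198.75)² / 198.75 = 0.0255
  yellow: (64 − 66.25)² / 66.25 = 0.0764
χ² = 0.0255 + 0.0764 = 0.1019 ≈ 0.102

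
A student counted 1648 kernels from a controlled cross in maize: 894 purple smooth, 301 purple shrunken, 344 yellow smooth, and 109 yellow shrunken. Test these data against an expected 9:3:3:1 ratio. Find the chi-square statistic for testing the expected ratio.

Expected counts for N = 1648 under a 9:3:3:1 ratio (total parts = 16):
  purple smooth: 1648 × 9/16 = 927
  purple shrunken: 1648 × 3/16 = 309
  yellow smooth: 1648 × 3/16 = 309
  yellow shrunken: 1648 × 1/16 = 103
χ² = Σ (O − E)² / E
  purple smooth: (894 − 927)² / 927 = 1.1748
  purple shrunken: (301 − 309)² / 309 = 0.2071
  yellow smooth: (344 − 309)² / 309 = 3.9644
  yellow shrunken: (109 − 103)² / 103 = 0.3495
χ² = 1.1748 + 0.2071 + 3.9644 + 0.3495 = 5.6958 ≈ 5.696

5.696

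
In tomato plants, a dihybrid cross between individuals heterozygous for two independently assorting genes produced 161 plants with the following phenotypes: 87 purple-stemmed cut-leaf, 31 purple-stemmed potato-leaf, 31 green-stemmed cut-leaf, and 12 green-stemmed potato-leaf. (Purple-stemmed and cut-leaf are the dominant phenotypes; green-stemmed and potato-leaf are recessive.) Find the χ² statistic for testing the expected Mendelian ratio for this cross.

A dihybrid F₂ with independent assortment and complete dominance at both loci gives a 9:3:3:1 phenotypic ratio.
Under the 9:3:3:1 hypothesis (Σ ratio = 16, N = 161):
  purple-stemmed cut-leaf: 161 × 9/16 = 90.5625
  purple-stemmed potato-leaf: 161 × 3/16 = 30.1875
  green-stemmed cut-leaf: 161 × 3/16 = 30.1875
  green-stemmed potato-leaf: 161 × 1/16 = 10.0625
χ² = Σ (O − E)² / E
  purple-stemmed cut-leaf: (87 − 90.5625)² / 90.5625 = 0.1401
  purple-stemmed potato-leaf: (31 − 30.1875)² / 30.1875 = 0.0219
  green-stemmed cut-leaf: (31 − 30.1875)² / 30.1875 = 0.0219
  green-stemmed potato-leaf: (12 − 10.0625)² / 10.0625 = 0.3731
χ² = 0.1401 + 0.0219 + 0.0219 + 0.3731 = 0.557

0.557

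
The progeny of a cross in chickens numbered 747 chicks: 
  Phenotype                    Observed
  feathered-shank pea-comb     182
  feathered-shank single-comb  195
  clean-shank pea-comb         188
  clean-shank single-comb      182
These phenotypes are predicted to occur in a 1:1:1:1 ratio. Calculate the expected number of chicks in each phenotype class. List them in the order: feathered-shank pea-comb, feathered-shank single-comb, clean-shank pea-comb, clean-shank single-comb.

Expected counts for N = 747 under a 1:1:1:1 ratio (total parts = 4):
  feathered-shank pea-comb: 747 × 1/4 = 186.75
  feathered-shank single-comb: 747 × 1/4 = 186.75
  clean-shank pea-comb: 747 × 1/4 = 186.75
  clean-shank single-comb: 747 × 1/4 = 186.75

186.75, 186.75, 186.75, 186.75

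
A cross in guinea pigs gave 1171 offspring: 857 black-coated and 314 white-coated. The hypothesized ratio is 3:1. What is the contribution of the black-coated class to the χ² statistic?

0.514

Under the 3:1 hypothesis (Σ ratio = 4, N = 1171):
  black-coated: 1171 × 3/4 = 878.25
  white-coated: 1171 × 1/4 = 292.75
Contribution of black-coated: (857 − 878.25)² / 878.25 = 0.5142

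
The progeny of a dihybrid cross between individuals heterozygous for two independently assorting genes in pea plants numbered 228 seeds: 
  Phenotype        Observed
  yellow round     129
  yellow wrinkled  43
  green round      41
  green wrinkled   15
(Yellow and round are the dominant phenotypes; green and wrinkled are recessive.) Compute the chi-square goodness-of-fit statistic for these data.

0.117

A dihybrid F₂ with independent assortment and complete dominance at both loci gives a 9:3:3:1 phenotypic ratio.
Under the 9:3:3:1 hypothesis (Σ ratio = 16, N = 228):
  yellow round: 228 × 9/16 = 128.25
  yellow wrinkled: 228 × 3/16 = 42.75
  green round: 228 × 3/16 = 42.75
  green wrinkled: 228 × 1/16 = 14.25
χ² = Σ (O − E)² / E
  yellow round: (129 − 128.25)² / 128.25 = 0.0044
  yellow wrinkled: (43 − 42.75)² / 42.75 = 0.0015
  green round: (41 − 42.75)² / 42.75 = 0.0716
  green wrinkled: (15 − 14.25)² / 14.25 = 0.0395
χ² = 0.0044 + 0.0015 + 0.0716 + 0.0395 = 0.117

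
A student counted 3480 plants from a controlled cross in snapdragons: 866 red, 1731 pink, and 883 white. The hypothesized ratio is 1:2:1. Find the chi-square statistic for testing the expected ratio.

0.259

Under the 1:2:1 hypothesis (Σ ratio = 4, N = 3480):
  red: 3480 × 1/4 = 870
  pink: 3480 × 2/4 = 1740
  white: 3480 × 1/4 = 870
χ² = Σ (O − E)² / E
  red: (866 − 870)² / 870 = 0.0184
  pink: (1731 − 1740)² / 1740 = 0.0466
  white: (883 − 870)² / 870 = 0.1943
χ² = 0.0184 + 0.0466 + 0.1943 = 0.2593 ≈ 0.259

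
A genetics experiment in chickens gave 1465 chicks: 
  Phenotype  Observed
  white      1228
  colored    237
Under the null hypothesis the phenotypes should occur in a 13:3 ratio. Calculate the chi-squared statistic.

The 13:3 ratio has 16 parts, so with N = 1465 the expected counts are:
  white: 1465 × 13/16 = 1190.3125
  colored: 1465 × 3/16 = 274.6875
χ² = Σ (O − E)² / E
  white: (1228 − 1190.3125)² / 1190.3125 = 1.1933
  colored: (237 − 274.6875)² / 274.6875 = 5.1708
χ² = 1.1933 + 5.1708 = 6.3641 ≈ 6.364

6.364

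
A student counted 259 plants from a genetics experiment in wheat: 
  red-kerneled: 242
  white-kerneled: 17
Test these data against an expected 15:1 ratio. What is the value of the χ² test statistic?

The 15:1 ratio has 16 parts, so with N = 259 the expected counts are:
  red-kerneled: 259 × 15/16 = 242.8125
  white-kerneled: 259 × 1/16 = 16.1875
χ² = Σ (O − E)² / E
  red-kerneled: (242 − 242.8125)² / 242.8125 = 0.0027
  white-kerneled: (17 − 16.1875)² / 16.1875 = 0.0408
χ² = 0.0027 + 0.0408 = 0.0435 ≈ 0.044

0.044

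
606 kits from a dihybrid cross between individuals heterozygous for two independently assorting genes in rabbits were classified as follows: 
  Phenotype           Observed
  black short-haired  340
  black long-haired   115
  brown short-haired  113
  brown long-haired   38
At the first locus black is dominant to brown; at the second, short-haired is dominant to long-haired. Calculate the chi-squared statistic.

A dihybrid F₂ with independent assortment and complete dominance at both loci gives a 9:3:3:1 phenotypic ratio.
The 9:3:3:1 ratio has 16 parts, so with N = 606 the expected counts are:
  black short-haired: 606 × 9/16 = 340.875
  black long-haired: 606 × 3/16 = 113.625
  brown short-haired: 606 × 3/16 = 113.625
  brown long-haired: 606 × 1/16 = 37.875
χ² = Σ (O − E)² / E
  black short-haired: (340 − 340.875)² / 340.875 = 0.0022
  black long-haired: (115 − 113.625)² / 113.625 = 0.0166
  brown short-haired: (113 − 113.625)² / 113.625 = 0.0034
  brown long-haired: (38 − 37.875)² / 37.875 = 0.0004
χ² = 0.0022 + 0.0166 + 0.0034 + 0.0004 = 0.0226 ≈ 0.023

0.023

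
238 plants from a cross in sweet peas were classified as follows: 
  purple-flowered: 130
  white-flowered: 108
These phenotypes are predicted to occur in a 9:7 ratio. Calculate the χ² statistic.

Total ratio parts = 16. Expected numbers out of 238:
  purple-flowered: 238 × 9/16 = 133.875
  white-flowered: 238 × 7/16 = 104.125
χ² = Σ (O − E)² / E
  purple-flowered: (130 − 133.875)² / 133.875 = 0.1122
  white-flowered: (108 − 104.125)² / 104.125 = 0.1442
χ² = 0.1122 + 0.1442 = 0.2564 ≈ 0.256

0.256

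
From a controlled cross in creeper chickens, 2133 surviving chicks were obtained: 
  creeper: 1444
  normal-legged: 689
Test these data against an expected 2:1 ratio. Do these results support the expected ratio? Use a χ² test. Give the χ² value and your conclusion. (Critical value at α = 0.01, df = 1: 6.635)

1.021; consistent

Under the 2:1 hypothesis (Σ ratio = 3, N = 2133):
  creeper: 2133 × 2/3 = 1422
  normal-legged: 2133 × 1/3 = 711
χ² = Σ (O − E)² / E
  creeper: (1444 − 1422)² / 1422 = 0.3404
  normal-legged: (689 − 711)² / 711 = 0.6807
χ² = 0.3404 + 0.6807 = 1.0211 ≈ 1.021
Degrees of freedom = 2 − 1 = 1; critical value at α = 0.01 is 6.635.
Since 1.021 < 6.635, we fail to reject the null hypothesis — the data are consistent with the 2:1 ratio.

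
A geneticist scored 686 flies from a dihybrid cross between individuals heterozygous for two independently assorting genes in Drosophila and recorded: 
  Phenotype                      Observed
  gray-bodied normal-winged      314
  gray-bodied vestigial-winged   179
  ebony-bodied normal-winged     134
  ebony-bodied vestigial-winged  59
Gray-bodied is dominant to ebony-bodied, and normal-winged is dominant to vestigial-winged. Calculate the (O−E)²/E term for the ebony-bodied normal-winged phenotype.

A dihybrid F₂ with independent assortment and complete dominance at both loci gives a 9:3:3:1 phenotypic ratio.
Under the 9:3:3:1 hypothesis (Σ ratio = 16, N = 686):
  gray-bodied normal-winged: 686 × 9/16 = 385.875
  gray-bodied vestigial-winged: 686 × 3/16 = 128.625
  ebony-bodied normal-winged: 686 × 3/16 = 128.625
  ebony-bodied vestigial-winged: 686 × 1/16 = 42.875
Contribution of ebony-bodied normal-winged: (134 − 128.625)² / 128.625 = 0.2246

0.225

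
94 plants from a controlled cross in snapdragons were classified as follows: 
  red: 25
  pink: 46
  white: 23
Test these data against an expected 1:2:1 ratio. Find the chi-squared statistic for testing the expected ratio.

0.128

Under the 1:2:1 hypothesis (Σ ratio = 4, N = 94):
  red: 94 × 1/4 = 23.5
  pink: 94 × 2/4 = 47
  white: 94 × 1/4 = 23.5
χ² = Σ (O − E)² / E
  red: (25 − 23.5)² / 23.5 = 0.0957
  pink: (46 − 47)² / 47 = 0.0213
  white: (23 − 23.5)² / 23.5 = 0.0106
χ² = 0.0957 + 0.0213 + 0.0106 = 0.1276 ≈ 0.128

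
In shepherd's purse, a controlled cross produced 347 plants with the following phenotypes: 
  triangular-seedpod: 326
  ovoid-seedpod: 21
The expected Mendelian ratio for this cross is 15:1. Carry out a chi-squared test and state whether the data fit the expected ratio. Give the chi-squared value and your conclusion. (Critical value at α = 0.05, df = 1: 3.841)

Expected counts for N = 347 under a 15:1 ratio (total parts = 16):
  triangular-seedpod: 347 × 15/16 = 325.3125
  ovoid-seedpod: 347 × 1/16 = 21.6875
χ² = Σ (O − E)² / E
  triangular-seedpod: (326 − 325.3125)² / 325.3125 = 0.0015
  ovoid-seedpod: (21 − 21.6875)² / 21.6875 = 0.0218
χ² = 0.0015 + 0.0218 = 0.0233 ≈ 0.023
Degrees of freedom = 2 − 1 = 1; critical value at α = 0.05 is 3.841.
Since 0.023 < 3.841, we fail to reject the null hypothesis — the data are consistent with the 15:1 ratio.

0.023; consistent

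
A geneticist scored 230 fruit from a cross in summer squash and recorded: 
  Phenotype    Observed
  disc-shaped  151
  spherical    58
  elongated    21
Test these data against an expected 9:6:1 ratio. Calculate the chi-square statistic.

The 9:6:1 ratio has 16 parts, so with N = 230 the expected counts are:
  disc-shaped: 230 × 9/16 = 129.375
  spherical: 230 × 6/16 = 86.25
  elongated: 230 × 1/16 = 14.375
χ² = Σ (O − E)² / E
  disc-shaped: (151 − 129.375)² / 129.375 = 3.6146
  spherical: (58 − 86.25)² / 86.25 = 9.2529
  elongated: (21 − 14.375)² / 14.375 = 3.0533
χ² = 3.6146 + 9.2529 + 3.0533 = 15.9208 ≈ 15.921

15.921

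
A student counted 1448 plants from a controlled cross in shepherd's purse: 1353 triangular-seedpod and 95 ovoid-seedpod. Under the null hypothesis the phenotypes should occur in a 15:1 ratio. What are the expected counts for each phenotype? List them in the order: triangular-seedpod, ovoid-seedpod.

1357.5, 90.5

The 15:1 ratio has 16 parts, so with N = 1448 the expected counts are:
  triangular-seedpod: 1448 × 15/16 = 1357.5
  ovoid-seedpod: 1448 × 1/16 = 90.5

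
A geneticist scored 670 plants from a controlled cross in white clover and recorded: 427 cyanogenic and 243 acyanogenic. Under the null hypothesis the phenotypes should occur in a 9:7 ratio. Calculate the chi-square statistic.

Total ratio parts = 16. Expected numbers out of 670:
  cyanogenic: 670 × 9/16 = 376.875
  acyanogenic: 670 × 7/16 = 293.125
χ² = Σ (O − E)² / E
  cyanogenic: (427 − 376.875)² / 376.875 = 6.6667
  acyanogenic: (243 − 293.125)² / 293.125 = 8.5715
χ² = 6.6667 + 8.5715 = 15.2382 ≈ 15.238

15.238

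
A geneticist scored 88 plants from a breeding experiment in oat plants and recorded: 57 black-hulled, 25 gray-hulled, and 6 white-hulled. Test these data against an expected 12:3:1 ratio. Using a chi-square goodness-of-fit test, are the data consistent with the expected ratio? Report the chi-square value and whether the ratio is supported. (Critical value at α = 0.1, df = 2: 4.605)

Total ratio parts = 16. Expected numbers out of 88:
  black-hulled: 88 × 12/16 = 66
  gray-hulled: 88 × 3/16 = 16.5
  white-hulled: 88 × 1/16 = 5.5
χ² = Σ (O − E)² / E
  black-hulled: (57 − 66)² / 66 = 1.2273
  gray-hulled: (25 − 16.5)² / 16.5 = 4.3788
  white-hulled: (6 − 5.5)² / 5.5 = 0.0455
χ² = 1.2273 + 4.3788 + 0.0455 = 5.6516 ≈ 5.652
Degrees of freedom = 3 − 1 = 2; critical value at α = 0.1 is 4.605.
Since 5.652 > 4.605, we reject the null hypothesis — the data do not fit the 12:3:1 ratio.

5.652; not consistent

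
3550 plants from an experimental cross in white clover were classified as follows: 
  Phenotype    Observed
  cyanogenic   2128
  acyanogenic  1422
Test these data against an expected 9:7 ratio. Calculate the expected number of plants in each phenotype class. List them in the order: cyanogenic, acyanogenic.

1996.875, 1553.125

Under the 9:7 hypothesis (Σ ratio = 16, N = 3550):
  cyanogenic: 3550 × 9/16 = 1996.875
  acyanogenic: 3550 × 7/16 = 1553.125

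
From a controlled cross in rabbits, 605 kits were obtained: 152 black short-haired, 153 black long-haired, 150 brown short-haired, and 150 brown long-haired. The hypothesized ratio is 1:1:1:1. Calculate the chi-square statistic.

Total ratio parts = 4. Expected numbers out of 605:
  black short-haired: 605 × 1/4 = 151.25
  black long-haired: 605 × 1/4 = 151.25
  brown short-haired: 605 × 1/4 = 151.25
  brown long-haired: 605 × 1/4 = 151.25
χ² = Σ (O − E)² / E
  black short-haired: (152 − 151.25)² / 151.25 = 0.0037
  black long-haired: (153 − 151.25)² / 151.25 = 0.0202
  brown short-haired: (150 − 151.25)² / 151.25 = 0.0103
  brown long-haired: (150 − 151.25)² / 151.25 = 0.0103
χ² = 0.0037 + 0.0202 + 0.0103 + 0.0103 = 0.0445 ≈ 0.045

0.045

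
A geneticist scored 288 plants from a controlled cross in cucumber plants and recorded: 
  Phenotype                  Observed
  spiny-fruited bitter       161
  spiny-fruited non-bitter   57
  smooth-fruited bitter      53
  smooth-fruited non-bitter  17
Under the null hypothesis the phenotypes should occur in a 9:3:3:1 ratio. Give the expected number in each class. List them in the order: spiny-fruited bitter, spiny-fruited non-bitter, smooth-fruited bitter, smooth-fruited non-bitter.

162, 54, 54, 18

Under the 9:3:3:1 hypothesis (Σ ratio = 16, N = 288):
  spiny-fruited bitter: 288 × 9/16 = 162
  spiny-fruited non-bitter: 288 × 3/16 = 54
  smooth-fruited bitter: 288 × 3/16 = 54
  smooth-fruited non-bitter: 288 × 1/16 = 18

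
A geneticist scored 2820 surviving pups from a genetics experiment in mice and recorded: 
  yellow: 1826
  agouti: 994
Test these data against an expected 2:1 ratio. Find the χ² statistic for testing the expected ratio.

Under the 2:1 hypothesis (Σ ratio = 3, N = 2820):
  yellow: 2820 × 2/3 = 1880
  agouti: 2820 × 1/3 = 940
χ² = Σ (O − E)² / E
  yellow: (1826 − 1880)² / 1880 = 1.5511
  agouti: (994 − 940)² / 940 = 3.1021
χ² = 1.5511 + 3.1021 = 4.6532 ≈ 4.653

4.653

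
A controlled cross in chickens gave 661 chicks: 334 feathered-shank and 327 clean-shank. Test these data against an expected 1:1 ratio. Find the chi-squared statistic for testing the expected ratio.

Expected counts for N = 661 under a 1:1 ratio (total parts = 2):
  feathered-shank: 661 × 1/2 = 330.5
  clean-shank: 661 × 1/2 = 330.5
χ² = Σ (O − E)² / E
  feathered-shank: (334 − 330.5)² / 330.5 = 0.0371
  clean-shank: (327 − 330.5)² / 330.5 = 0.0371
χ² = 0.0371 + 0.0371 = 0.0742 ≈ 0.074

0.074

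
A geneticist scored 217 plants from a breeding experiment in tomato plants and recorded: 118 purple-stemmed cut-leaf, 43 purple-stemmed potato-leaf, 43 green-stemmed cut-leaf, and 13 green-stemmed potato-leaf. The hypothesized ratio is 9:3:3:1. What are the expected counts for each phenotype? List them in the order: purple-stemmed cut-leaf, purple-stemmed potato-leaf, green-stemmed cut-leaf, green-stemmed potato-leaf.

Expected counts for N = 217 under a 9:3:3:1 ratio (total parts = 16):
  purple-stemmed cut-leaf: 217 × 9/16 = 122.0625
  purple-stemmed potato-leaf: 217 × 3/16 = 40.6875
  green-stemmed cut-leaf: 217 × 3/16 = 40.6875
  green-stemmed potato-leaf: 217 × 1/16 = 13.5625

122.0625, 40.6875, 40.6875, 13.5625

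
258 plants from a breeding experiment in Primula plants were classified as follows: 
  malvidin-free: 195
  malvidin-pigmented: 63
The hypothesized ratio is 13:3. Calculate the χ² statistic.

5.442

Under the 13:3 hypothesis (Σ ratio = 16, N = 258):
  malvidin-free: 258 × 13/16 = 209.625
  malvidin-pigmented: 258 × 3/16 = 48.375
χ² = Σ (O − E)² / E
  malvidin-free: (195 − 209.625)² / 209.625 = 1.0203
  malvidin-pigmented: (63 − 48.375)² / 48.375 = 4.4215
χ² = 1.0203 + 4.4215 = 5.4418 ≈ 5.442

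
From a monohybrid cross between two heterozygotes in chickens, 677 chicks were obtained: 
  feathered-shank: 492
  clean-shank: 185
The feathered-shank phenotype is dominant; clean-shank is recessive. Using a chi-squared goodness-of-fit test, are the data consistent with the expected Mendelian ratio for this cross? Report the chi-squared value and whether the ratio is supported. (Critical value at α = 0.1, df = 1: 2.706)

For a monohybrid cross between heterozygotes with complete dominance, the expected phenotypic ratio is 3:1.
The 3:1 ratio has 4 parts, so with N = 677 the expected counts are:
  feathered-shank: 677 × 3/4 = 507.75
  clean-shank: 677 × 1/4 = 169.25
χ² = Σ (O − E)² / E
  feathered-shank: (492 − 507.75)² / 507.75 = 0.4886
  clean-shank: (185 − 169.25)² / 169.25 = 1.4657
χ² = 0.4886 + 1.4657 = 1.9543 ≈ 1.954
Degrees of freedom = 2 − 1 = 1; critical value at α = 0.1 is 2.706.
Since 1.954 < 2.706, we fail to reject the null hypothesis — the data are consistent with the 3:1 ratio.

1.954; consistent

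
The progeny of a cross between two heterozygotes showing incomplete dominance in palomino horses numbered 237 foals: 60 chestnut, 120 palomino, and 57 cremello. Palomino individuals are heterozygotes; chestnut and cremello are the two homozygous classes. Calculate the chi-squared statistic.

With incomplete dominance, a heterozygote × heterozygote cross gives a 1:2:1 phenotypic ratio.
Under the 1:2:1 hypothesis (Σ ratio = 4, N = 237):
  chestnut: 237 × 1/4 = 59.25
  palomino: 237 × 2/4 = 118.5
  cremello: 237 × 1/4 = 59.25
χ² = Σ (O − E)² / E
  chestnut: (60 − 59.25)² / 59.25 = 0.0095
  palomino: (120 − 118.5)² / 118.5 = 0.0190
  cremello: (57 − 59.25)² / 59.25 = 0.0854
χ² = 0.0095 + 0.0190 + 0.0854 = 0.1139 ≈ 0.114

0.114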